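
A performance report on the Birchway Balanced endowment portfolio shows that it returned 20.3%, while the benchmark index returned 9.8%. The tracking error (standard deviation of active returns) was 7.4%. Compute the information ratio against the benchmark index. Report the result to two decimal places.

IR = (Rp − Rb) / TE = (20.3% − 9.8%) / 7.4% = 10.50% / 7.4% = 1.4189

1.42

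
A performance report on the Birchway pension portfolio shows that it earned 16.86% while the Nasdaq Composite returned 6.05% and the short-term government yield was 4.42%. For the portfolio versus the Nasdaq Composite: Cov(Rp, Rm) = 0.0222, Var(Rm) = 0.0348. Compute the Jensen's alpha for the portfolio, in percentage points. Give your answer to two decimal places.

11.40

β = Cov / Var = 0.0222 / 0.0348 = 0.6379
E[R] = Rf + β(Rm − Rf) = 4.42% + 0.6379 × (6.05% − 4.42%) = 5.4598%
α = Rp − E[R] = 16.86% − 5.4598% = 11.4002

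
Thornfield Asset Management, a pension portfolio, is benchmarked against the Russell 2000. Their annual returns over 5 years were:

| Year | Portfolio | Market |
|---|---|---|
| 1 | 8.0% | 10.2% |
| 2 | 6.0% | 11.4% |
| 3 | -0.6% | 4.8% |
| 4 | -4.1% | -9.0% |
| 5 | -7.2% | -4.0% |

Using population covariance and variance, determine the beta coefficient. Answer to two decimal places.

r̄p = 0.4200%,  r̄m = 2.6800%
Cov = Σ(rp − r̄p)(rm − r̄m) / 5 = 41.4384
Var(rm) = Σ(rm − r̄m)² / 5 = 63.6256
β = Cov / Var = 41.4384 / 63.6256 = 0.6513

0.65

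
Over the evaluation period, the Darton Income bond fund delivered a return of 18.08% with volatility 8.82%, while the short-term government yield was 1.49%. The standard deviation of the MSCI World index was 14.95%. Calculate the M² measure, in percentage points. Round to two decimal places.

29.61

Sharpe = (Rp − Rf) / σp = (18.08% − 1.49%) / 8.82% = 1.8810
M² = Rf + Sharpe × σm = 1.49% + 1.8810 × 14.95% = 29.6110%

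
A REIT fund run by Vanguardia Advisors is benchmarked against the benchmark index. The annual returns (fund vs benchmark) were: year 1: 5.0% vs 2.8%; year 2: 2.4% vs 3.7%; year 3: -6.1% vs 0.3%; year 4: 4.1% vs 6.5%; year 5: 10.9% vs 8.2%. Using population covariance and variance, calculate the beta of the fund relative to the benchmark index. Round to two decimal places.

1.73

r̄p = 3.2600%,  r̄m = 4.3000%
Cov = Σ(rp − r̄p)(rm − r̄m) / 5 = 13.3980
Var(rm) = Σ(rm − r̄m)² / 5 = 7.7320
β = Cov / Var = 13.3980 / 7.7320 = 1.7328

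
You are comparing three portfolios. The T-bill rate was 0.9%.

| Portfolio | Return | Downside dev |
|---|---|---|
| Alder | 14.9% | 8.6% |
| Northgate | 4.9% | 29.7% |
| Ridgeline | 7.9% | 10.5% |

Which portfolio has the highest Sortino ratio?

Alder

Alder: Sortino ratio = (14.9% − 0.9%) / 8.6% = 1.628
Northgate: Sortino ratio = (4.9% − 0.9%) / 29.7% = 0.135
Ridgeline: Sortino ratio = (7.9% − 0.9%) / 10.5% = 0.667
Highest: Alder (1.628).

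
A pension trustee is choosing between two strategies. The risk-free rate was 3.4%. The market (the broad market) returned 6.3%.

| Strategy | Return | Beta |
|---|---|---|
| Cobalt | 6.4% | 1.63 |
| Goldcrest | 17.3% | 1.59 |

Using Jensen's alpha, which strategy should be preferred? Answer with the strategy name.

Goldcrest

Cobalt: α = 6.4% − [3.4% + 1.63 × (6.3% − 3.4%)] = -1.727
Goldcrest: α = 17.3% − [3.4% + 1.59 × (6.3% − 3.4%)] = 9.289
Highest: Goldcrest (9.289).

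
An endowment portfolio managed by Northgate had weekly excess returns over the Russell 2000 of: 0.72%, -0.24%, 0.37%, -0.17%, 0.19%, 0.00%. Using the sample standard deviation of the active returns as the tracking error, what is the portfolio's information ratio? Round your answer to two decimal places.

0.40

r̄ = (0.72 − 0.24 + 0.37 − 0.17 + 0.19 + 0) / 6 = 0.1450%
Σ(r − r̄)² = 0.6518; sample σ = √(0.6518/5) = 0.3611%
IR = r̄ / tracking error = 0.1450 / 0.3611 = 0.4016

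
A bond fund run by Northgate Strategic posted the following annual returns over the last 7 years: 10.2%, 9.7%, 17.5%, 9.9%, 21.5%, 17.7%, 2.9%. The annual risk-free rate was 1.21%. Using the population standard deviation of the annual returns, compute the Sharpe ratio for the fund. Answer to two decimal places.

μ = (10.2 + 9.7 + 17.5 + 9.9 + 21.5 + 17.7 + 2.9) / 7 = 12.7714%
Σ(r − μ)² = (10.2 − 12.7714)² + (9.7 − 12.7714)² + … = 244.5743
population σ = √(244.5743 / 7) = √34.9392 = 5.9109%
Sharpe = (μ − rf) / σ = (12.7714 − 1.21) / 5.9109 = 11.5614 / 5.9109 = 1.9559

1.96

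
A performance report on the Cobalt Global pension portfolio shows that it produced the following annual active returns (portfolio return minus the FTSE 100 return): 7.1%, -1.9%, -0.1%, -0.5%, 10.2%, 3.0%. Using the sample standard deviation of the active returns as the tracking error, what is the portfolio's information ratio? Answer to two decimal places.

0.62

μ = (7.1 − 1.9 − 0.1 − 0.5 + 10.2 + 3) / 6 = 2.9667%
Sample σ = √[Σ(r − μ)² / 5] = √[114.5133 / 5] = √22.9027 = 4.7857%
IR = μ / tracking error = 2.9667 / 4.7857 = 0.6199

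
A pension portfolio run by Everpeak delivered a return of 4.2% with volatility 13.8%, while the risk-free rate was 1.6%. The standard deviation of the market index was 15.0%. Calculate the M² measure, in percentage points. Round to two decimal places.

4.43

Sharpe = (Rp − Rf) / σp = (4.2% − 1.6%) / 13.8% = 0.1884
M² = Rf + Sharpe × σm = 1.6% + 0.1884 × 15.0% = 4.4260%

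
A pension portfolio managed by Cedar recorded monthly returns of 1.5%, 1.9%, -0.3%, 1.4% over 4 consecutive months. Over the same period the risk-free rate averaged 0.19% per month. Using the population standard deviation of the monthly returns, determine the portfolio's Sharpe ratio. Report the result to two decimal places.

1.11

r̄ = (1.5 + 1.9 − 0.3 + 1.4) / 4 = 1.1250%
Σ(r − r̄)² = 2.8475; population σ = √(2.8475/4) = 0.8437%
Sharpe = (r̄ − rf) / σ = (1.1250 − 0.19) / 0.8437 = 0.9350 / 0.8437 = 1.1082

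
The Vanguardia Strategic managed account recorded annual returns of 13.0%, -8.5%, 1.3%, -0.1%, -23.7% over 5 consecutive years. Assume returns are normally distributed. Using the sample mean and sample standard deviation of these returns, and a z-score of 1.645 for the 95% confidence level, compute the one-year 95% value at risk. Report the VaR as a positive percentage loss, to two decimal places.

25.97

Mean return r̄ = -18.00 / 5 = -3.6000%
Σ(r − r̄)² = (13 − (-3.6000))² + (-8.5 − (-3.6000))² + (1.3 − (-3.6000))² + … = 739.8400
sample σ = √(739.8400 / 4) = √184.9600 = 13.6000%
VaR = −(r̄ − z·σ) = −(-3.6000 − 1.645 × 13.6000) = −(-25.9720) = 25.9720%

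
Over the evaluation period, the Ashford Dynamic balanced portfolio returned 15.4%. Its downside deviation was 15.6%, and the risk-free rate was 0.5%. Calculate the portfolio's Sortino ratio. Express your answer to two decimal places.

Sortino = (Rp − Rf) / σd = (15.4% − 0.5%) / 15.6% = 14.90% / 15.6% = 0.9551

0.96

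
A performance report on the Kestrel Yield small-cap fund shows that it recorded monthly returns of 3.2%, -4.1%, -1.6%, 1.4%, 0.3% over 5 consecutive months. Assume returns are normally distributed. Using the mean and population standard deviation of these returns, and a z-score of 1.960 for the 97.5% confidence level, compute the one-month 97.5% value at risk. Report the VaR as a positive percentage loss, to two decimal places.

5.08

Mean return r̄ = -0.80 / 5 = -0.1600%
Σ(r − r̄)² = (3.2 − (-0.1600))² + (-4.1 − (-0.1600))² + (-1.6 − (-0.1600))² + … = 31.5320
σ = √[31.5320 / 5] = 2.5113%
VaR = −(r̄ − z·σ) = −(-0.1600 − 1.960 × 2.5113) = −(-5.0821) = 5.0821%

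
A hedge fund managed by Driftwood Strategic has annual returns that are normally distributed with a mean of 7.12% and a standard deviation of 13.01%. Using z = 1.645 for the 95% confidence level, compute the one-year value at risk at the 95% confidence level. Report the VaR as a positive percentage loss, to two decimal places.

14.28

VaR (as % loss) = −(μ − z·σ) = −(7.12% − 1.645 × 13.01%) = −(-14.28145%) = 14.28145%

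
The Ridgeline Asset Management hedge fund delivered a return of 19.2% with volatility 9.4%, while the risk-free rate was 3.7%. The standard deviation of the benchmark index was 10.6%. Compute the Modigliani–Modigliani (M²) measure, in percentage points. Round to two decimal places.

21.18

Sharpe = (Rp − Rf) / σp = (19.2% − 3.7%) / 9.4% = 1.6489
M² = Rf + Sharpe × σm = 3.7% + 1.6489 × 10.6% = 21.1783%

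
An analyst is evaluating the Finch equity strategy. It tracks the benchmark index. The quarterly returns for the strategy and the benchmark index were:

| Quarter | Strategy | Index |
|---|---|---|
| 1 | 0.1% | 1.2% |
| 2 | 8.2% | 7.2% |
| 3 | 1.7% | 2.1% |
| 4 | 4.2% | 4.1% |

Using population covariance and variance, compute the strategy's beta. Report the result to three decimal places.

r̄p = 3.5500%,  r̄m = 3.6500%
Cov = Σ(rp − r̄p)(rm − r̄m) / 4 = 7.0300
Var(rm) = Σ(rm − r̄m)² / 4 = 5.3025
β = Cov / Var = 7.0300 / 5.3025 = 1.3258

1.326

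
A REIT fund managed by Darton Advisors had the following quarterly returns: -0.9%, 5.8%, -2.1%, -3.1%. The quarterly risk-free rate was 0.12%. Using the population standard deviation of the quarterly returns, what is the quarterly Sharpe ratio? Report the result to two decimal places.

Mean return μ = -0.30 / 4 = -0.0750%
Population σ = √[Σ(r − μ)² / 4] = √[48.4475 / 4] = √12.1119 = 3.4802%
Sharpe = (μ − rf) / σ = (-0.0750 − 0.12) / 3.4802 = -0.1950 / 3.4802 = -0.0560

-0.06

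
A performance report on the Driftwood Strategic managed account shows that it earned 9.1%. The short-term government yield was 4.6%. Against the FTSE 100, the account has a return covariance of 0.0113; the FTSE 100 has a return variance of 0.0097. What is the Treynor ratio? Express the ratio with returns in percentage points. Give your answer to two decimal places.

β = Cov / Var = 0.0113 / 0.0097 = 1.1649
Treynor = (Rp − Rf) / β = (9.1% − 4.6%) / 1.1649 = 4.50 / 1.1649 = 3.8630

3.86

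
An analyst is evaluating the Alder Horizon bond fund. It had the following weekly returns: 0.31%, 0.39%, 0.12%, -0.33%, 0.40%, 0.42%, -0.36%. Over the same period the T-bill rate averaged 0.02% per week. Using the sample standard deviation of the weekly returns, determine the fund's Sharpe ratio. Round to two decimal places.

Mean return μ = 0.950 / 7 = 0.1357%
Σ(r − μ)² = (0.31 − 0.1357)² + (0.39 − 0.1357)² + … = 0.7086
σ = √[0.7086 / 6] = 0.3437%
Sharpe = (μ − rf) / σ = (0.1357 − 0.02) / 0.3437 = 0.1157 / 0.3437 = 0.3366

0.34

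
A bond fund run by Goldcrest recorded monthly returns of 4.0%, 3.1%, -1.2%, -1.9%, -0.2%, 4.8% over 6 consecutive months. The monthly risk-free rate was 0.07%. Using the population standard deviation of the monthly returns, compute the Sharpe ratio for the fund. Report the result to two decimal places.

r̄ = (4 + 3.1 − 1.2 − 1.9 − 0.2 + 4.8) / 6 = 8.60 / 6 = 1.4333%
Σ(r − r̄)² = (4 − 1.4333)² + (3.1 − 1.4333)² + … = 41.4133
population σ = √(41.4133 / 6) = √6.9022 = 2.6272%
Sharpe = (r̄ − rf) / σ = (1.4333 − 0.07) / 2.6272 = 1.3633 / 2.6272 = 0.5189

0.52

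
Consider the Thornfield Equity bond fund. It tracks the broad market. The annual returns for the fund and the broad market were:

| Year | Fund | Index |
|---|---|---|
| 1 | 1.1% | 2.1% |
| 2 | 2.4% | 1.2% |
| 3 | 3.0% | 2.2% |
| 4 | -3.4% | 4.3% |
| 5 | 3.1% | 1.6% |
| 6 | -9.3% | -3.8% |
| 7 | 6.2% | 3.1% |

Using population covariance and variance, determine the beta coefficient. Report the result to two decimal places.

r̄p = 0.4429%,  r̄m = 1.5286%
Cov = Σ(rp − r̄p)(rm − r̄m) / 7 = 7.4216
Var(rm) = Σ(rm − r̄m)² / 7 = 5.6335
β = Cov / Var = 7.4216 / 5.6335 = 1.3174

1.32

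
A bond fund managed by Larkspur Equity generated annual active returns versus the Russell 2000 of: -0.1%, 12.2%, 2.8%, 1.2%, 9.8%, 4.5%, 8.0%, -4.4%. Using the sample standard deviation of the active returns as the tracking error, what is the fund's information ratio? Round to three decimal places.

r̄ = (-0.1 + 12.2 + 2.8 + 1.2 + 9.8 + 4.5 + 8 − 4.4) / 8 = 4.2500%
Σ(r − r̄)² = (-0.1 − 4.2500)² + (12.2 − 4.2500)² + … = 213.2800
sample σ = √(213.2800 / 7) = √30.4686 = 5.5198%
IR = r̄ / tracking error = 4.2500 / 5.5198 = 0.7700

0.770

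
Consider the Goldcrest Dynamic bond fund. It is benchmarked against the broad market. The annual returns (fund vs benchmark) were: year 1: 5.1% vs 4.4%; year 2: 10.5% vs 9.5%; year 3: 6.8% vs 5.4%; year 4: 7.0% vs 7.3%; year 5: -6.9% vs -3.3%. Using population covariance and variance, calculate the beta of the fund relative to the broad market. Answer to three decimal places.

1.356

r̄p = 4.5000%,  r̄m = 4.6600%
Cov = Σ(rp − r̄p)(rm − r̄m) / 5 = 25.5860
Var(rm) = Σ(rm − r̄m)² / 5 = 18.8744
β = Cov / Var = 25.5860 / 18.8744 = 1.3556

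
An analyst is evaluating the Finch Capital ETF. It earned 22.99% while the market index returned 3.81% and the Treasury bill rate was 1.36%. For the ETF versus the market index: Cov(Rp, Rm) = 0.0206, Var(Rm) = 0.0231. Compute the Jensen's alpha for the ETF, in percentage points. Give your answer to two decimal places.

β = Cov / Var = 0.0206 / 0.0231 = 0.8918
E[R] = Rf + β(Rm − Rf) = 1.36% + 0.8918 × (3.81% − 1.36%) = 3.5449%
α = Rp − E[R] = 22.99% − 3.5449% = 19.4451

19.45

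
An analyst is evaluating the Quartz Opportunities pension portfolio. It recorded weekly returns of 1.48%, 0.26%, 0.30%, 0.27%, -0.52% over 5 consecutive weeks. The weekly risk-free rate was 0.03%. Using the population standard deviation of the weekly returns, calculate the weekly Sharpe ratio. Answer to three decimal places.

r̄ = (1.48 + 0.26 + 0.3 + 0.27 − 0.52) / 5 = 1.790 / 5 = 0.3580%
Population std dev = √[2.0505 / 5] = 0.6404%
Sharpe = (r̄ − rf) / σ = (0.3580 − 0.03) / 0.6404 = 0.3280 / 0.6404 = 0.5122

0.512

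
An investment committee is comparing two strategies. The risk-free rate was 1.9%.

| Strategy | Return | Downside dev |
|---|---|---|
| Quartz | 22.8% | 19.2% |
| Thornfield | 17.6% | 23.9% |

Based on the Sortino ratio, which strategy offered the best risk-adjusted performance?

Quartz

Quartz: Sortino ratio = (22.8% − 1.9%) / 19.2% = 1.089
Thornfield: Sortino ratio = (17.6% − 1.9%) / 23.9% = 0.657
Highest: Quartz (1.089).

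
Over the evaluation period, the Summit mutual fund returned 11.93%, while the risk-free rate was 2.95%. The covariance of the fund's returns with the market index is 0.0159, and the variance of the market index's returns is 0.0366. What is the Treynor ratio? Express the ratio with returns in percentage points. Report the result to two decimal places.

20.67

β = Cov / Var = 0.0159 / 0.0366 = 0.4344
Treynor = (Rp − Rf) / β = (11.93% − 2.95%) / 0.4344 = 8.98 / 0.4344 = 20.6722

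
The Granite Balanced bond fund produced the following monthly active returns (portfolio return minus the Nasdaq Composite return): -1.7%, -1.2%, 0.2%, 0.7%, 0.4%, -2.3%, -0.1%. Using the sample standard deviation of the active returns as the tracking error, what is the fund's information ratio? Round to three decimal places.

r̄ = (-1.7 − 1.2 + 0.2 + 0.7 + 0.4 − 2.3 − 0.1) / 7 = -4.00 / 7 = -0.5714%
Sample std dev = √[8.0343 / 6] = 1.1572%
IR = r̄ / tracking error = -0.5714 / 1.1572 = -0.4938

-0.494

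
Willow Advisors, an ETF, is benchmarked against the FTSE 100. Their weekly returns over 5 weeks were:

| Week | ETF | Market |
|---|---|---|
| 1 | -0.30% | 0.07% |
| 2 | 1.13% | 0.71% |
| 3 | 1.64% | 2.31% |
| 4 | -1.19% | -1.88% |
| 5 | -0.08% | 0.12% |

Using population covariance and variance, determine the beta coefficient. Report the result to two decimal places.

r̄p = 0.2400%,  r̄m = 0.2660%
Cov = Σ(rp − r̄p)(rm − r̄m) / 5 = 1.2956
Var(rm) = Σ(rm − r̄m)² / 5 = 1.8080
β = Cov / Var = 1.2956 / 1.8080 = 0.7166

0.72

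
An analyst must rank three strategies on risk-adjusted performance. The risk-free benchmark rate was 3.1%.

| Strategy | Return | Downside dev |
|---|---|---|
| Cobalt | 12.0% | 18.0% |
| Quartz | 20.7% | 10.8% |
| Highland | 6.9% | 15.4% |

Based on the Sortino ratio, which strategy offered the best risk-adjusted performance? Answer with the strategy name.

Quartz

Cobalt: Sortino ratio = (12.0% − 3.1%) / 18.0% = 0.494
Quartz: Sortino ratio = (20.7% − 3.1%) / 10.8% = 1.630
Highland: Sortino ratio = (6.9% − 3.1%) / 15.4% = 0.247
Highest: Quartz (1.630).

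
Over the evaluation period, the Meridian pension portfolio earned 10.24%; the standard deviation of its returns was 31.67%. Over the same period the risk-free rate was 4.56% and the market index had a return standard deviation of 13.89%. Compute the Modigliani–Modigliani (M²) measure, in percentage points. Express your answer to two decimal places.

7.05

Sharpe = (Rp − Rf) / σp = (10.24% − 4.56%) / 31.67% = 0.1793
M² = Rf + Sharpe × σm = 4.56% + 0.1793 × 13.89% = 7.0505%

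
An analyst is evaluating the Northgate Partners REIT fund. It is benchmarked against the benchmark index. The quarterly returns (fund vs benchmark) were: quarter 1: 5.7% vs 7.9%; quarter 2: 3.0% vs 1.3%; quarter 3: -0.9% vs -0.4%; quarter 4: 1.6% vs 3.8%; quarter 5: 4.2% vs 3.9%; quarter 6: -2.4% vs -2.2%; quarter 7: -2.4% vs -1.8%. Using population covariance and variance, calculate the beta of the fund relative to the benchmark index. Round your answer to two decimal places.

0.82

r̄p = 1.2571%,  r̄m = 1.7857%
Cov = Σ(rp − r̄p)(rm − r̄m) / 7 = 9.3765
Var(rm) = Σ(rm − r̄m)² / 7 = 11.3812
β = Cov / Var = 9.3765 / 11.3812 = 0.8239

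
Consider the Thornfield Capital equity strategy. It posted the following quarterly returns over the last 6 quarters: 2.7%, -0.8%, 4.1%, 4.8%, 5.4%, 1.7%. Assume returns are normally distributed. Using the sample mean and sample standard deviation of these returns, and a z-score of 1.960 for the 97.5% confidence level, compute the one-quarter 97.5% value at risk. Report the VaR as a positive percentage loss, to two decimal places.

1.52

r̄ = (2.7 − 0.8 + 4.1 + 4.8 + 5.4 + 1.7) / 6 = 17.90 / 6 = 2.9833%
Σ(r − r̄)² = (2.7 − 2.9833)² + (-0.8 − 2.9833)² + (4.1 − 2.9833)² + … = 26.4283
σ = √[26.4283 / 5] = 2.2991%
VaR = −(r̄ − z·σ) = −(2.9833 − 1.960 × 2.2991) = −(-1.5229) = 1.5229%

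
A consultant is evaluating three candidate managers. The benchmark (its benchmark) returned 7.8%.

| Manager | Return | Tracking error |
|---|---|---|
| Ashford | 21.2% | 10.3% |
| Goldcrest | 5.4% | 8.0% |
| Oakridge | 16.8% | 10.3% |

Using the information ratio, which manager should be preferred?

Ashford

Ashford: IR = (21.2% − 7.8%) / 10.3% = 1.301
Goldcrest: IR = (5.4% − 7.8%) / 8.0% = -0.300
Oakridge: IR = (16.8% − 7.8%) / 10.3% = 0.874
Highest: Ashford (1.301).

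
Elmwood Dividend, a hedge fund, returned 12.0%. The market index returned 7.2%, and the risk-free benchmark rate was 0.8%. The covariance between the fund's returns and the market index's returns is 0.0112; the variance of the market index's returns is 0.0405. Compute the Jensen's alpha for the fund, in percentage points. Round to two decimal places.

β = Cov / Var = 0.0112 / 0.0405 = 0.2765
E[R] = Rf + β(Rm − Rf) = 0.8% + 0.2765 × (7.2% − 0.8%) = 2.5696%
α = Rp − E[R] = 12.0% − 2.5696% = 9.4304

9.43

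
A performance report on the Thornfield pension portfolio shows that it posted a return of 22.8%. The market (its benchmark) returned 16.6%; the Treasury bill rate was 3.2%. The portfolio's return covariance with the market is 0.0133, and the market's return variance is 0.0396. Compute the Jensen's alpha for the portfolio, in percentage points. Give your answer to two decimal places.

15.10

β = Cov / Var = 0.0133 / 0.0396 = 0.3359
E[R] = Rf + β(Rm − Rf) = 3.2% + 0.3359 × (16.6% − 3.2%) = 7.7011%
α = Rp − E[R] = 22.8% − 7.7011% = 15.0989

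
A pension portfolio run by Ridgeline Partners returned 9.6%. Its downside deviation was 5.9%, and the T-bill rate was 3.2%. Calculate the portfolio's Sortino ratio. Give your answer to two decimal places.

Sortino = (Rp − Rf) / σd = (9.6% − 3.2%) / 5.9% = 6.40% / 5.9% = 1.0847

1.08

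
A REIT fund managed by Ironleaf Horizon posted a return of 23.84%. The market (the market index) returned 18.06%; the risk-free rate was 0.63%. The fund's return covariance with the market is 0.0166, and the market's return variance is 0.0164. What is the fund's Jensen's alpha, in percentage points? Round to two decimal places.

5.57

β = Cov / Var = 0.0166 / 0.0164 = 1.0122
E[R] = Rf + β(Rm − Rf) = 0.63% + 1.0122 × (18.06% − 0.63%) = 18.2726%
α = Rp − E[R] = 23.84% − 18.2726% = 5.5674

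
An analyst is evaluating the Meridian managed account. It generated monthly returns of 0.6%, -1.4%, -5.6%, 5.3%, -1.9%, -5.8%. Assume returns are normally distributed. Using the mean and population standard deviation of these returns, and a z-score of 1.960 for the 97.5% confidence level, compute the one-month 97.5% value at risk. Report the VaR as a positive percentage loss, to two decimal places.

8.89

r̄ = (0.6 − 1.4 − 5.6 + 5.3 − 1.9 − 5.8) / 6 = -8.80 / 6 = -1.4667%
Population σ = √[Σ(r − r̄)² / 6] = √[86.1133 / 6] = √14.3522 = 3.7884%
VaR = −(r̄ − z·σ) = −(-1.4667 − 1.960 × 3.7884) = −(-8.8920) = 8.8920%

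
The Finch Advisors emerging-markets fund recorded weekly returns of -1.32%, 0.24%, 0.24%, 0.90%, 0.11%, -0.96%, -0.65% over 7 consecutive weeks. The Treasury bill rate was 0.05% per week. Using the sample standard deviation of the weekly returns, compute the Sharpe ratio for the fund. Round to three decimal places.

-0.324

Mean return r̄ = -1.440 / 7 = -0.2057%
Σ(r − r̄)² = 3.7276; sample σ = √(3.7276/6) = 0.7882%
Sharpe = (r̄ − rf) / σ = (-0.2057 − 0.05) / 0.7882 = -0.2557 / 0.7882 = -0.3244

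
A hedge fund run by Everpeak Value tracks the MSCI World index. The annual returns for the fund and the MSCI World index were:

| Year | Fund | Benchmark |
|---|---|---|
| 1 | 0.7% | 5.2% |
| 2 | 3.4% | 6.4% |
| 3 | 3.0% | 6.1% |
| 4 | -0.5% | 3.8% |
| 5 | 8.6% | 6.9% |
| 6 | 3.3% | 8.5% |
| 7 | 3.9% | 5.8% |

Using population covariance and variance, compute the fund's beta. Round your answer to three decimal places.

1.196

r̄p = 3.2000%,  r̄m = 6.1000%
Cov = Σ(rp − r̄p)(rm − r̄m) / 7 = 2.1671
Var(rm) = Σ(rm − r̄m)² / 7 = 1.8114
β = Cov / Var = 2.1671 / 1.8114 = 1.1964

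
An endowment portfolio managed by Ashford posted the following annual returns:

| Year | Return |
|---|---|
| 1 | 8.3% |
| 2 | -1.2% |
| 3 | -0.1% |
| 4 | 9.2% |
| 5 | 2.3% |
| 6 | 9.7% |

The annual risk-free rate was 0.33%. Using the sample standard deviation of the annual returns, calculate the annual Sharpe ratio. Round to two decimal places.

0.89

r̄ = (8.3 − 1.2 − 0.1 + 9.2 + 2.3 + 9.7) / 6 = 4.7000%
Sample std dev = √[121.8200 / 5] = 4.9360%
Sharpe = (r̄ − rf) / σ = (4.7000 − 0.33) / 4.9360 = 4.3700 / 4.9360 = 0.8853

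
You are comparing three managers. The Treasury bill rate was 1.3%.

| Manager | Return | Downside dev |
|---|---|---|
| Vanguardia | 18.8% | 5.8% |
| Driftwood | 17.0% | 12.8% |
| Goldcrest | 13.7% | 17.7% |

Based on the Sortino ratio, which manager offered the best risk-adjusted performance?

Vanguardia

Vanguardia: Sortino ratio = (18.8% − 1.3%) / 5.8% = 3.017
Driftwood: Sortino ratio = (17.0% − 1.3%) / 12.8% = 1.227
Goldcrest: Sortino ratio = (13.7% − 1.3%) / 17.7% = 0.701
Highest: Vanguardia (3.017).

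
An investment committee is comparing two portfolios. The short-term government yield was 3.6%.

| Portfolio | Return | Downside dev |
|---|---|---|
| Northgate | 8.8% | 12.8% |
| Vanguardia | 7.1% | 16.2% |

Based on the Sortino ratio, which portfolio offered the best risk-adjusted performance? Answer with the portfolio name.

Northgate

Northgate: Sortino ratio = (8.8% − 3.6%) / 12.8% = 0.406
Vanguardia: Sortino ratio = (7.1% − 3.6%) / 16.2% = 0.216
Highest: Northgate (0.406).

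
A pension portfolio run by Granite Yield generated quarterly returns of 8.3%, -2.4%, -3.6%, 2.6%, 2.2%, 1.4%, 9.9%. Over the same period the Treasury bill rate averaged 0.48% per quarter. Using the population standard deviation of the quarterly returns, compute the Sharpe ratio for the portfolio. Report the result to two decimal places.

0.46

r̄ = (8.3 − 2.4 − 3.6 + 2.6 + 2.2 + 1.4 + 9.9) / 7 = 2.6286%
Population σ = √[Σ(r − r̄)² / 7] = √[150.8143 / 7] = √21.5449 = 4.6416%
Sharpe = (r̄ − rf) / σ = (2.6286 − 0.48) / 4.6416 = 2.1486 / 4.6416 = 0.4629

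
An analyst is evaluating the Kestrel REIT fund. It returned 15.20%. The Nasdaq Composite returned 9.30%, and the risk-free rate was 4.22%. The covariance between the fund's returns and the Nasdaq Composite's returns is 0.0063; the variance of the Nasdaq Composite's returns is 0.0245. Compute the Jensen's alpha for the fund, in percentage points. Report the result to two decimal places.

β = Cov / Var = 0.0063 / 0.0245 = 0.2571
E[R] = Rf + β(Rm − Rf) = 4.22% + 0.2571 × (9.30% − 4.22%) = 5.5261%
α = Rp − E[R] = 15.20% − 5.5261% = 9.6739

9.67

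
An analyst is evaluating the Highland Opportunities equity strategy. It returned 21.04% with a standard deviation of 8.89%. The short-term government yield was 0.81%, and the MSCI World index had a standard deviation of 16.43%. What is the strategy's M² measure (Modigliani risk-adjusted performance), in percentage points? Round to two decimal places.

38.20

Sharpe = (Rp − Rf) / σp = (21.04% − 0.81%) / 8.89% = 2.2756
M² = Rf + Sharpe × σm = 0.81% + 2.2756 × 16.43% = 38.1981%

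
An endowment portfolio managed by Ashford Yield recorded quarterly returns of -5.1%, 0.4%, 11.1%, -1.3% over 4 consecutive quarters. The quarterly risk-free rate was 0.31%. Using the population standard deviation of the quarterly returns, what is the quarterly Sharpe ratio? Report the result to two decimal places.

r̄ = (-5.1 + 0.4 + 11.1 − 1.3) / 4 = 1.2750%
Population std dev = √[144.5675 / 4] = 6.0118%
Sharpe = (r̄ − rf) / σ = (1.2750 − 0.31) / 6.0118 = 0.9650 / 6.0118 = 0.1605

0.16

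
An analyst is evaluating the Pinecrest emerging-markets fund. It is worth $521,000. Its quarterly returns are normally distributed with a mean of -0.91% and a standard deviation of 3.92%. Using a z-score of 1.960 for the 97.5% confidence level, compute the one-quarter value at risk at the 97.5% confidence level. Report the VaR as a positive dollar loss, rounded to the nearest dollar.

$44,771

Return at the 97.5% tail: μ − z·σ = -0.91% − 1.960 × 3.92% = -0.91 − 7.6832 = -8.5932%
VaR = −(-8.5932%) × $521,000 = 8.5932% × $521,000 = $44,771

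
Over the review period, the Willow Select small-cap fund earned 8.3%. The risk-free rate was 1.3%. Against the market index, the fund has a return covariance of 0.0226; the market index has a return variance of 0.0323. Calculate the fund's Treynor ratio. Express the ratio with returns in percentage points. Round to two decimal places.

10.00

β = Cov / Var = 0.0226 / 0.0323 = 0.6997
Treynor = (Rp − Rf) / β = (8.3% − 1.3%) / 0.6997 = 7.00 / 0.6997 = 10.0043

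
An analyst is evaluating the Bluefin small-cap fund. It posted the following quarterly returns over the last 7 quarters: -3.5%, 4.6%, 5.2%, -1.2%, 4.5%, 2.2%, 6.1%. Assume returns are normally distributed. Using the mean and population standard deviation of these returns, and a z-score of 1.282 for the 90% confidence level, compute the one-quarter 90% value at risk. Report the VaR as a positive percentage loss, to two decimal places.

Mean return μ = 17.90 / 7 = 2.5571%
Population σ = √[Σ(r − μ)² / 7] = √[78.4171 / 7] = √11.2024 = 3.3470%
VaR = −(μ − z·σ) = −(2.5571 − 1.282 × 3.3470) = −(-1.7338) = 1.7338%

1.73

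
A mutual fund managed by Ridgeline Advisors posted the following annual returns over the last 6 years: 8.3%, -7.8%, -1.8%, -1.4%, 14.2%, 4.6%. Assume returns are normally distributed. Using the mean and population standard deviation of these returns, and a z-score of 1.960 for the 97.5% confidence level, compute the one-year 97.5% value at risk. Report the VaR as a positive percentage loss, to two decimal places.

Mean return μ = 16.10 / 6 = 2.6833%
Population σ = √[Σ(r − μ)² / 6] = √[314.5283 / 6] = √52.4214 = 7.2403%
VaR = −(μ − z·σ) = −(2.6833 − 1.960 × 7.2403) = −(-11.5077) = 11.5077%

11.51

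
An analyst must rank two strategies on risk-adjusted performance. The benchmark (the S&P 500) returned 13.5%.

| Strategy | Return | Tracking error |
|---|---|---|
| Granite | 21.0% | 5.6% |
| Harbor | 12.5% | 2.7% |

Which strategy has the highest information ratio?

Granite

Granite: IR = (21.0% − 13.5%) / 5.6% = 1.339
Harbor: IR = (12.5% − 13.5%) / 2.7% = -0.370
Highest: Granite (1.339).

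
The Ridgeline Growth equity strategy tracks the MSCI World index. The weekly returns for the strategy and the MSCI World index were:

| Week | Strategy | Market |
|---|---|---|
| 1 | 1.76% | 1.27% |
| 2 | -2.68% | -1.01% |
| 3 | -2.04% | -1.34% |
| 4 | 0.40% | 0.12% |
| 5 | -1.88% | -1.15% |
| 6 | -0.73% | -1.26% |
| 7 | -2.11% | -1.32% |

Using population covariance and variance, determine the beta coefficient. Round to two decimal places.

r̄p = -1.0400%,  r̄m = -0.6700%
Cov = Σ(rp − r̄p)(rm − r̄m) / 7 = 1.2447
Var(rm) = Σ(rm − r̄m)² / 7 = 0.8505
β = Cov / Var = 1.2447 / 0.8505 = 1.4635

1.46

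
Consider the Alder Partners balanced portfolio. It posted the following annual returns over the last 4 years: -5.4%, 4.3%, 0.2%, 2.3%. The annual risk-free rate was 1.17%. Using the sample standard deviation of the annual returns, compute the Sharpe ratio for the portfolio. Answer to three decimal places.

-0.196

r̄ = (-5.4 + 4.3 + 0.2 + 2.3) / 4 = 1.40 / 4 = 0.3500%
Sample std dev = √[52.4900 / 3] = 4.1829%
Sharpe = (r̄ − rf) / σ = (0.3500 − 1.17) / 4.1829 = -0.8200 / 4.1829 = -0.1960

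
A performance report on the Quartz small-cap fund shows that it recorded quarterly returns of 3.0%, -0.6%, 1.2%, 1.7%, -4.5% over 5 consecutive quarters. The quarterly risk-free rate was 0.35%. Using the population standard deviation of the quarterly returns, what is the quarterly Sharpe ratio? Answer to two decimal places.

r̄ = (3 − 0.6 + 1.2 + 1.7 − 4.5) / 5 = 0.1600%
Σ(r − r̄)² = 33.8120; population σ = √(33.8120/5) = 2.6005%
Sharpe = (r̄ − rf) / σ = (0.1600 − 0.35) / 2.6005 = -0.1900 / 2.6005 = -0.0731

-0.07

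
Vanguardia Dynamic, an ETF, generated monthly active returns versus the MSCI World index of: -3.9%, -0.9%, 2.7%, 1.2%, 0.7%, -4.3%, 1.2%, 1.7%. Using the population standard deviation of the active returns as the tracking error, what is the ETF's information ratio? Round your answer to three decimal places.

r̄ = (-3.9 − 0.9 + 2.7 + 1.2 + 0.7 − 4.3 + 1.2 + 1.7) / 8 = -0.2000%
Population std dev = √[47.7400 / 8] = 2.4428%
IR = r̄ / tracking error = -0.2000 / 2.4428 = -0.0819

-0.082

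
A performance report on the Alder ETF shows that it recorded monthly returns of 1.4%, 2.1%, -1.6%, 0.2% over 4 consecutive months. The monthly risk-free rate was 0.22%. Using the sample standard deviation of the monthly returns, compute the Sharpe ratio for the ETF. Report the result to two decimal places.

Mean return μ = 2.10 / 4 = 0.5250%
Sample std dev = √[7.8675 / 3] = 1.6194%
Sharpe = (μ − rf) / σ = (0.5250 − 0.22) / 1.6194 = 0.3050 / 1.6194 = 0.1883

0.19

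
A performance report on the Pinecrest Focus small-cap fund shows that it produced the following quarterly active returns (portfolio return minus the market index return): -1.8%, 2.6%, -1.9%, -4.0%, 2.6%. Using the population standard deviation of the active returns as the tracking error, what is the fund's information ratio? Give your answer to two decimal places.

r̄ = (-1.8 + 2.6 − 1.9 − 4 + 2.6) / 5 = -2.50 / 5 = -0.5000%
Σ(r − r̄)² = 35.1200; population σ = √(35.1200/5) = 2.6503%
IR = r̄ / tracking error = -0.5000 / 2.6503 = -0.1887

-0.19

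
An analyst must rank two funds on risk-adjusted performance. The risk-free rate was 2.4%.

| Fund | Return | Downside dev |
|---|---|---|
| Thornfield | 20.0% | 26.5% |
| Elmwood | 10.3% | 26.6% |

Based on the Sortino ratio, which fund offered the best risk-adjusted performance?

Thornfield: Sortino ratio = (20.0% − 2.4%) / 26.5% = 0.664
Elmwood: Sortino ratio = (10.3% − 2.4%) / 26.6% = 0.297
Highest: Thornfield (0.664).

Thornfield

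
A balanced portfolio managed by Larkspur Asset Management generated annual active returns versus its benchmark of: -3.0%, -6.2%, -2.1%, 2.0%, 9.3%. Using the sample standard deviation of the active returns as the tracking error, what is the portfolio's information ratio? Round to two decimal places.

Mean return μ = 0.00 / 5 = 0.0000%
Sample σ = √[Σ(r − μ)² / 4] = √[142.3400 / 4] = √35.5850 = 5.9653%
IR = μ / tracking error = 0.0000 / 5.9653 = 0.0000

0.00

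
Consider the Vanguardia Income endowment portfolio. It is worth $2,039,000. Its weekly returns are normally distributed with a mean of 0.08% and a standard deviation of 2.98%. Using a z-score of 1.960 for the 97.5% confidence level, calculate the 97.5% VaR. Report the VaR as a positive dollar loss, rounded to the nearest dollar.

$117,463

Return at the 97.5% tail: μ − z·σ = 0.08% − 1.960 × 2.98% = 0.08 − 5.8408 = -5.7608%
VaR = −(-5.7608%) × $2,039,000 = 5.7608% × $2,039,000 = $117,463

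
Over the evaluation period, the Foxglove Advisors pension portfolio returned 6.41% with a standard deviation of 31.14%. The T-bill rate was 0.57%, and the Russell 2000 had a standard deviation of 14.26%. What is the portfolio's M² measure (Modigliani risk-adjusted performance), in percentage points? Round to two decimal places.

Sharpe = (Rp − Rf) / σp = (6.41% − 0.57%) / 31.14% = 0.1875
M² = Rf + Sharpe × σm = 0.57% + 0.1875 × 14.26% = 3.2438%

3.24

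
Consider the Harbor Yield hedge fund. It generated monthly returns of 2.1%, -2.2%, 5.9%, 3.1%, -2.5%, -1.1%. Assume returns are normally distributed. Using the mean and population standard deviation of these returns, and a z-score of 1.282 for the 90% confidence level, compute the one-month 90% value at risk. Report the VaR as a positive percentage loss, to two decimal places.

Mean return r̄ = 5.30 / 6 = 0.8833%
Σ(r − r̄)² = (2.1 − 0.8833)² + (-2.2 − 0.8833)² + (5.9 − 0.8833)² + … = 56.4483
population σ = √(56.4483 / 6) = √9.4081 = 3.0673%
VaR = −(r̄ − z·σ) = −(0.8833 − 1.282 × 3.0673) = −(-3.0490) = 3.0490%

3.05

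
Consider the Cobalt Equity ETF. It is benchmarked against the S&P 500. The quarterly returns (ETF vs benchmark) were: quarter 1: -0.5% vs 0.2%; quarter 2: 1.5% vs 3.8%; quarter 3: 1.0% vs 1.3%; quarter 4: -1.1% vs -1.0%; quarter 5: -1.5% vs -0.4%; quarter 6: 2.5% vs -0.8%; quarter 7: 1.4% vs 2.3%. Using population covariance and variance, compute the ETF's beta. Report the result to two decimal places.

r̄p = 0.4714%,  r̄m = 0.7714%
Cov = Σ(rp − r̄p)(rm − r̄m) / 7 = 1.0392
Var(rm) = Σ(rm − r̄m)² / 7 = 2.7278
β = Cov / Var = 1.0392 / 2.7278 = 0.3810

0.38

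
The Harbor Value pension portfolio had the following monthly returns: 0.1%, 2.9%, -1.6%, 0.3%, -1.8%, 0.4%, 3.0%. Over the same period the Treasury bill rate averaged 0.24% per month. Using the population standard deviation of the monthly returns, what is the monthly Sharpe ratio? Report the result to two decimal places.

Mean return r̄ = 3.30 / 7 = 0.4714%
Σ(r − r̄)² = 21.9143; population σ = √(21.9143/7) = 1.7694%
Sharpe = (r̄ − rf) / σ = (0.4714 − 0.24) / 1.7694 = 0.2314 / 1.7694 = 0.1308

0.13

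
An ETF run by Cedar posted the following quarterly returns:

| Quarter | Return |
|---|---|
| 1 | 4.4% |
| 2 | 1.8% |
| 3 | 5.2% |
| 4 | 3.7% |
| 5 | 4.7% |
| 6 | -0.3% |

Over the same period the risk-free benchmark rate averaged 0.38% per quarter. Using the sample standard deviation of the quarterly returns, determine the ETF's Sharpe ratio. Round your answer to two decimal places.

μ = (4.4 + 1.8 + 5.2 + 3.7 + 4.7 − 0.3) / 6 = 3.2500%
Σ(r − μ)² = (4.4 − 3.2500)² + (1.8 − 3.2500)² + … = 22.1350
σ = √[22.1350 / 5] = 2.1040%
Sharpe = (μ − rf) / σ = (3.2500 − 0.38) / 2.1040 = 2.8700 / 2.1040 = 1.3641

1.36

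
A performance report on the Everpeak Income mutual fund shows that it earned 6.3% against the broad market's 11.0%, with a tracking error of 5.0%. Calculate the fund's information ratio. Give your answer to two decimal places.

-0.94

IR = (Rp − Rb) / TE = (6.3% − 11.0%) / 5.0% = -4.70% / 5.0% = -0.9400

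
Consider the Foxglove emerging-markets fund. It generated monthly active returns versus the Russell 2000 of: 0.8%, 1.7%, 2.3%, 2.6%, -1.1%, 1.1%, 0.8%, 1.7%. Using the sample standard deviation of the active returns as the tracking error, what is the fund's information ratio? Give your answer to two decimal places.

r̄ = (0.8 + 1.7 + 2.3 + 2.6 − 1.1 + 1.1 + 0.8 + 1.7) / 8 = 1.2375%
Sample σ = √[Σ(r − r̄)² / 7] = √[9.2788 / 7] = √1.3255 = 1.1513%
IR = r̄ / tracking error = 1.2375 / 1.1513 = 1.0749

1.07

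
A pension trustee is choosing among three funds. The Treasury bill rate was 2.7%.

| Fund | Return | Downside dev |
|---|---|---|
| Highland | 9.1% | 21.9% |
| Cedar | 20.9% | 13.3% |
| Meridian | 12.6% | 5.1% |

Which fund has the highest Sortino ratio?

Meridian

Highland: Sortino ratio = (9.1% − 2.7%) / 21.9% = 0.292
Cedar: Sortino ratio = (20.9% − 2.7%) / 13.3% = 1.368
Meridian: Sortino ratio = (12.6% − 2.7%) / 5.1% = 1.941
Highest: Meridian (1.941).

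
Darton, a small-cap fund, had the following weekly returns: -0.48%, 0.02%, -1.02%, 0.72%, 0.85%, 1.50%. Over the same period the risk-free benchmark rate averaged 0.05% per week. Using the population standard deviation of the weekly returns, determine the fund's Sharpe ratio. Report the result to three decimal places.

r̄ = (-0.48 + 0.02 − 1.02 + 0.72 + 0.85 + 1.5) / 6 = 1.590 / 6 = 0.2650%
Population σ = √[Σ(r − r̄)² / 6] = √[4.3408 / 6] = √0.7235 = 0.8506%
Sharpe = (r̄ − rf) / σ = (0.2650 − 0.05) / 0.8506 = 0.2150 / 0.8506 = 0.2528

0.253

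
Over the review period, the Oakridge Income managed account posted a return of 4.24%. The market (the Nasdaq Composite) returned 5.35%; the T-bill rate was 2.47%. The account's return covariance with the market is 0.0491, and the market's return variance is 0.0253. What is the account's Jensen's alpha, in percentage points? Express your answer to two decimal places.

-3.82

β = Cov / Var = 0.0491 / 0.0253 = 1.9407
E[R] = Rf + β(Rm − Rf) = 2.47% + 1.9407 × (5.35% − 2.47%) = 8.0592%
α = Rp − E[R] = 4.24% − 8.0592% = -3.8192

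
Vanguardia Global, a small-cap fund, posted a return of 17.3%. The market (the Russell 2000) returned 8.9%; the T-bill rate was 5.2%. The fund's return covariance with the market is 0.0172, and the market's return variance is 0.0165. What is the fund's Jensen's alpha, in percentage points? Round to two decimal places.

β = Cov / Var = 0.0172 / 0.0165 = 1.0424
E[R] = Rf + β(Rm − Rf) = 5.2% + 1.0424 × (8.9% − 5.2%) = 9.0569%
α = Rp − E[R] = 17.3% − 9.0569% = 8.2431

8.24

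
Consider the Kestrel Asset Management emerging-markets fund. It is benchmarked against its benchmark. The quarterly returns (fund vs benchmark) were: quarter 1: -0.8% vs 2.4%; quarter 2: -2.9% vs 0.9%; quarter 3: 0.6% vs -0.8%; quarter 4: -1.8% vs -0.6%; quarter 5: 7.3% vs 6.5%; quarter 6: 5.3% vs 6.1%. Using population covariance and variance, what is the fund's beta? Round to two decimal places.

r̄p = 1.2833%,  r̄m = 2.4167%
Cov = Σ(rp − r̄p)(rm − r̄m) / 6 = 9.5403
Var(rm) = Σ(rm − r̄m)² / 6 = 8.6647
β = Cov / Var = 9.5403 / 8.6647 = 1.1011

1.10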